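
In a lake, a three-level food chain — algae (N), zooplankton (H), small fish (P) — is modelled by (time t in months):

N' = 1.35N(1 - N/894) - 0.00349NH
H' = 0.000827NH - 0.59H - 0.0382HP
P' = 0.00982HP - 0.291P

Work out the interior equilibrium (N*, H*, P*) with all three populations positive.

N* ≈ 826, H* ≈ 29.6, P* ≈ 2.43

From dP/dt = 0: 0.00982H* = 0.291, so H* = 29.6.
From dN/dt = 0: 1.35(1 - N*/894) = 0.00349·29.6, giving N* = 894·(1 - 0.0766) = 826.
From dH/dt = 0: 0.000827·826 - 0.59 = 0.0382P*, so P* = 0.0927/0.0382 = 2.43.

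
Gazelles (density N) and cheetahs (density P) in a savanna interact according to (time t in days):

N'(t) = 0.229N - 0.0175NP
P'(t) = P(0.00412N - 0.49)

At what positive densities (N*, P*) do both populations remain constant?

N* ≈ 119, P* ≈ 13.1

Set dP/dt = 0 with P > 0: 0.00412N - 0.49 = 0, so N* = 0.49/0.00412 = 119.
Set dN/dt = 0 with N > 0: 0.229 - 0.0175P = 0, so P* = 0.229/0.0175 = 13.1.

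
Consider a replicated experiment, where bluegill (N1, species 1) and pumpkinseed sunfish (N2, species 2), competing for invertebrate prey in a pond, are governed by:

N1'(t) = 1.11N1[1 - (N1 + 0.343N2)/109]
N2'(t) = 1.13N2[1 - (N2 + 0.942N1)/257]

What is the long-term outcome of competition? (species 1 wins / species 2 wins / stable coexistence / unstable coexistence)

stable coexistence

Compare the nullcline intercepts: K1/α12 = 109/0.343 = 318 > K2 = 257; K2/α21 = 257/0.942 = 273 > K1 = 109.
Since both inequalities hold, each species can invade when rare, so the interior equilibrium is stable.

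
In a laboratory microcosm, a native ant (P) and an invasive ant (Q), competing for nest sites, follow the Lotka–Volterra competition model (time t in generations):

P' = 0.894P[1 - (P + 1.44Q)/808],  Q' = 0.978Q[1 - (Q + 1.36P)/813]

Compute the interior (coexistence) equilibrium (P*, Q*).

P* ≈ 378, Q* ≈ 298

Setting both brackets to zero gives the nullclines P + 1.44Q = 808 and 1.36P + Q = 813.
Substituting Q = 813 - 1.36P into the first: P(1 - 1.44·1.36) = 808 - 1.44·813.
So P* = -363/-0.958 = 378, and then Q* = 813 - 1.36·378 = 298.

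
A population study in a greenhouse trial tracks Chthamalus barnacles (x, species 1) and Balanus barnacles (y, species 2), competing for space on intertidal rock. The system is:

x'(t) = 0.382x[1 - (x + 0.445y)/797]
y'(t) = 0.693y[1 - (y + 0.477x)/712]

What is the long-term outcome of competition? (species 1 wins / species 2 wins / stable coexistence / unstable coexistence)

stable coexistence

Compare the nullcline intercepts: K1/α12 = 797/0.445 = 1790 > K2 = 712; K2/α21 = 712/0.477 = 1490 > K1 = 797.
Since both inequalities hold, each species can invade when rare, so the interior equilibrium is stable.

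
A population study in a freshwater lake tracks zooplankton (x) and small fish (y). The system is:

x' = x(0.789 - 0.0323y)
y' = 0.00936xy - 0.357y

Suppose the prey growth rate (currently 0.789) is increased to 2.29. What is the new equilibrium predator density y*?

y* ≈ 70.9

At the interior fixed point, setting dx/dt = 0 with x > 0 fixes y* = (prey growth rate)/(xy coefficient) — independent of the other coefficients.
With the change, y* = 2.29/0.0323 = 70.9; it rises from 24.4.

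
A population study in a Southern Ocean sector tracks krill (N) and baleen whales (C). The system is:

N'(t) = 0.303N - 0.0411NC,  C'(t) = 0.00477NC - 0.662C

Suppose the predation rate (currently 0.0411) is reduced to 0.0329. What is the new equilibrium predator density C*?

At the interior fixed point, setting dN/dt = 0 with N > 0 fixes C* = (prey growth rate)/(NC coefficient) — independent of the other coefficients.
With the change, C* = 0.303/0.0329 = 9.21; it rises from 7.37.

C* ≈ 9.21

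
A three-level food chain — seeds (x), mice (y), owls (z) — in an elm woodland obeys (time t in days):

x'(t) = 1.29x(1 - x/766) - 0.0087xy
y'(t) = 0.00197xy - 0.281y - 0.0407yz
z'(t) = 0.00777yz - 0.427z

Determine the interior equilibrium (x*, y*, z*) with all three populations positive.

x* ≈ 482, y* ≈ 55, z* ≈ 16.4

From dz/dt = 0: 0.00777y* = 0.427, so y* = 55.
From dx/dt = 0: 1.29(1 - x*/766) = 0.0087·55, giving x* = 766·(1 - 0.371) = 482.
From dy/dt = 0: 0.00197·482 - 0.281 = 0.0407z*, so z* = 0.669/0.0407 = 16.4.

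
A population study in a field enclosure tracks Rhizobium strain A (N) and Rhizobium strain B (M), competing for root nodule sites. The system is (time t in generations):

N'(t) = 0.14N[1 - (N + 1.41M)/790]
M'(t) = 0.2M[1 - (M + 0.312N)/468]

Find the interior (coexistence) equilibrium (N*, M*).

N* ≈ 232, M* ≈ 396

Setting both brackets to zero gives the nullclines N + 1.41M = 790 and 0.312N + M = 468.
Substituting M = 468 - 0.312N into the first: N(1 - 1.41·0.312) = 790 - 1.41·468.
So N* = 130/0.56 = 232, and then M* = 468 - 0.312·232 = 396.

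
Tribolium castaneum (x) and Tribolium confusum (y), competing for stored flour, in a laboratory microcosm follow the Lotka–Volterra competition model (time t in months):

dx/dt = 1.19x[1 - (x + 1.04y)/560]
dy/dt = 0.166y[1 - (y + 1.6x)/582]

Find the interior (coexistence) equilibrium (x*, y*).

x* ≈ 68.2, y* ≈ 473

Setting both brackets to zero gives the nullclines x + 1.04y = 560 and 1.6x + y = 582.
Substituting y = 582 - 1.6x into the first: x(1 - 1.04·1.6) = 560 - 1.04·582.
So x* = -45.3/-0.664 = 68.2, and then y* = 582 - 1.6·68.2 = 473.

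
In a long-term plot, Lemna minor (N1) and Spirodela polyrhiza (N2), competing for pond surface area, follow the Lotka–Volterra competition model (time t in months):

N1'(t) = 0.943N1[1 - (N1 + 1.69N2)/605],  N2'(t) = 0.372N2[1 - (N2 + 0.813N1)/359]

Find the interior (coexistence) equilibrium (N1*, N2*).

N1* ≈ 4.57, N2* ≈ 355

Setting both brackets to zero gives the nullclines N1 + 1.69N2 = 605 and 0.813N1 + N2 = 359.
Substituting N2 = 359 - 0.813N1 into the first: N1(1 - 1.69·0.813) = 605 - 1.69·359.
So N1* = -1.71/-0.374 = 4.57, and then N2* = 359 - 0.813·4.57 = 355.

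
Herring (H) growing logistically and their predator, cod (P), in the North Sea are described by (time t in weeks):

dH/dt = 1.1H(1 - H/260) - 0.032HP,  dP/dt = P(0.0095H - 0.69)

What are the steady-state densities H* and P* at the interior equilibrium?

From dP/dt = 0 with P > 0: 0.0095H* = 0.69, so H* = 72.6.
Substitute into dH/dt = 0: 1.1(1 - 72.6/260) = 0.032P*.
The bracket is 0.721, giving P* = 0.793/0.032 = 24.8.

H* ≈ 72.6, P* ≈ 24.8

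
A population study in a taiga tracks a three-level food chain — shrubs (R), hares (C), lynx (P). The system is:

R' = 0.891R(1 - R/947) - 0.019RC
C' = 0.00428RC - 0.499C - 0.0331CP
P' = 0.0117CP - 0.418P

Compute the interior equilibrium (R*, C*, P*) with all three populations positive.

From dP/dt = 0: 0.0117C* = 0.418, so C* = 35.7.
From dR/dt = 0: 0.891(1 - R*/947) = 0.019·35.7, giving R* = 947·(1 - 0.762) = 226.
From dC/dt = 0: 0.00428·226 - 0.499 = 0.0331P*, so P* = 0.466/0.0331 = 14.1.

R* ≈ 226, C* ≈ 35.7, P* ≈ 14.1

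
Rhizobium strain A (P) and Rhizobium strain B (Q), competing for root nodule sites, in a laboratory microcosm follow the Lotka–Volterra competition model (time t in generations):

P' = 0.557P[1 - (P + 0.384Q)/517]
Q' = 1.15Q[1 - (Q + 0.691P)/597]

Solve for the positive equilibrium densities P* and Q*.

Setting both brackets to zero gives the nullclines P + 0.384Q = 517 and 0.691P + Q = 597.
Substituting Q = 597 - 0.691P into the first: P(1 - 0.384·0.691) = 517 - 0.384·597.
So P* = 288/0.735 = 392, and then Q* = 597 - 0.691·392 = 326.

P* ≈ 392, Q* ≈ 326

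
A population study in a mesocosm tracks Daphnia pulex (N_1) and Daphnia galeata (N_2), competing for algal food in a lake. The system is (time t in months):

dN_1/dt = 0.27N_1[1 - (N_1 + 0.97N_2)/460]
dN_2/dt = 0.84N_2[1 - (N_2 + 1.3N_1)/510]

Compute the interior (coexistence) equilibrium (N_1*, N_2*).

Setting both brackets to zero gives the nullclines N_1 + 0.97N_2 = 460 and 1.3N_1 + N_2 = 510.
Substituting N_2 = 510 - 1.3N_1 into the first: N_1(1 - 0.97·1.3) = 460 - 0.97·510.
So N_1* = -34.7/-0.261 = 133, and then N_2* = 510 - 1.3·133 = 337.

N_1* ≈ 133, N_2* ≈ 337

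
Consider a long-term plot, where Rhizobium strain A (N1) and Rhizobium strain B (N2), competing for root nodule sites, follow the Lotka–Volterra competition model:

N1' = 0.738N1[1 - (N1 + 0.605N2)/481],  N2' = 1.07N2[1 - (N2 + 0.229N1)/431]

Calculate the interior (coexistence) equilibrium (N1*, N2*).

Setting both brackets to zero gives the nullclines N1 + 0.605N2 = 481 and 0.229N1 + N2 = 431.
Substituting N2 = 431 - 0.229N1 into the first: N1(1 - 0.605·0.229) = 481 - 0.605·431.
So N1* = 220/0.861 = 256, and then N2* = 431 - 0.229·256 = 372.

N1* ≈ 256, N2* ≈ 372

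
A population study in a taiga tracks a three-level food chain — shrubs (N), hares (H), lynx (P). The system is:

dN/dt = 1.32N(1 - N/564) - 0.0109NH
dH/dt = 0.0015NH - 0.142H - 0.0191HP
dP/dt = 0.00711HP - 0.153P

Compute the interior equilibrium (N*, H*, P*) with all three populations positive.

From dP/dt = 0: 0.00711H* = 0.153, so H* = 21.5.
From dN/dt = 0: 1.32(1 - N*/564) = 0.0109·21.5, giving N* = 564·(1 - 0.178) = 464.
From dH/dt = 0: 0.0015·464 - 0.142 = 0.0191P*, so P* = 0.554/0.0191 = 29.

N* ≈ 464, H* ≈ 21.5, P* ≈ 29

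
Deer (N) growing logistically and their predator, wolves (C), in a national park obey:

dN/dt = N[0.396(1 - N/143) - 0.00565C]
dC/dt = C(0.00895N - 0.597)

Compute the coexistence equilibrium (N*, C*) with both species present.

From dC/dt = 0 with C > 0: 0.00895N* = 0.597, so N* = 66.7.
Substitute into dN/dt = 0: 0.396(1 - 66.7/143) = 0.00565C*.
The bracket is 0.534, giving C* = 0.211/0.00565 = 37.4.

N* ≈ 66.7, C* ≈ 37.4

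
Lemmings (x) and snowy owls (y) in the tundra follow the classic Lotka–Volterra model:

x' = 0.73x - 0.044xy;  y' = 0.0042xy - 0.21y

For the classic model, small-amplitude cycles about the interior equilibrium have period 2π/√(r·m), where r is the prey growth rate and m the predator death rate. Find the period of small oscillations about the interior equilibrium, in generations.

T ≈ 16 generations

Here r = 0.73 and m = 0.21, so r·m = 0.153.
ω = √0.153 = 0.392 per generation, hence T = 2π/ω ≈ 16 generations.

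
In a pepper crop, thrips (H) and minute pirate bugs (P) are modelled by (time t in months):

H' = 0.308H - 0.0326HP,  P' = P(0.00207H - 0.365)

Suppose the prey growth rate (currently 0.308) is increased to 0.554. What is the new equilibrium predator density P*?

At the interior fixed point, setting dH/dt = 0 with H > 0 fixes P* = (prey growth rate)/(HP coefficient) — independent of the other coefficients.
With the change, P* = 0.554/0.0326 = 17; it rises from 9.45.

P* ≈ 17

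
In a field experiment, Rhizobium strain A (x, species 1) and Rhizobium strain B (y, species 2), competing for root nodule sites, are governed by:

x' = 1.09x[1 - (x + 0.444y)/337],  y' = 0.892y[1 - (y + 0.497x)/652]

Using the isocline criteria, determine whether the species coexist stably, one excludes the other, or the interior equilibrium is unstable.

stable coexistence

Compare the nullcline intercepts: K1/α12 = 337/0.444 = 759 > K2 = 652; K2/α21 = 652/0.497 = 1310 > K1 = 337.
Since both inequalities hold, each species can invade when rare, so the interior equilibrium is stable.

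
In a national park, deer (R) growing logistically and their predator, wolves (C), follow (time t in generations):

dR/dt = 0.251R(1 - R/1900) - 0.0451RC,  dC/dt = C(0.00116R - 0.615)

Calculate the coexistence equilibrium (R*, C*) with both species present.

From dC/dt = 0 with C > 0: 0.00116R* = 0.615, so R* = 530.
Substitute into dR/dt = 0: 0.251(1 - 530/1900) = 0.0451C*.
The bracket is 0.721, giving C* = 0.181/0.0451 = 4.01.

R* ≈ 530, C* ≈ 4.01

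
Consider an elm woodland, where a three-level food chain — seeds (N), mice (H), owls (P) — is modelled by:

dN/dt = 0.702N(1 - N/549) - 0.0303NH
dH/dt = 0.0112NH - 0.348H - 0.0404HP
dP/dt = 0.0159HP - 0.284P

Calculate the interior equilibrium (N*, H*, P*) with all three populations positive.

N* ≈ 126, H* ≈ 17.9, P* ≈ 26.2

From dP/dt = 0: 0.0159H* = 0.284, so H* = 17.9.
From dN/dt = 0: 0.702(1 - N*/549) = 0.0303·17.9, giving N* = 549·(1 - 0.771) = 126.
From dH/dt = 0: 0.0112·126 - 0.348 = 0.0404P*, so P* = 1.06/0.0404 = 26.2.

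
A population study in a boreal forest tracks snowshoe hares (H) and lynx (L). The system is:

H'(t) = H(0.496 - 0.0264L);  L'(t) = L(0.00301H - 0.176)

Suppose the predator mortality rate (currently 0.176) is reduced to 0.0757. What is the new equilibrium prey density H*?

At the interior fixed point, setting dL/dt = 0 with L > 0 fixes H* = (predator death rate)/(HL coefficient) — independent of the other coefficients.
With the change, H* = 0.0757/0.00301 = 25.1; it falls from 58.5.

H* ≈ 25.1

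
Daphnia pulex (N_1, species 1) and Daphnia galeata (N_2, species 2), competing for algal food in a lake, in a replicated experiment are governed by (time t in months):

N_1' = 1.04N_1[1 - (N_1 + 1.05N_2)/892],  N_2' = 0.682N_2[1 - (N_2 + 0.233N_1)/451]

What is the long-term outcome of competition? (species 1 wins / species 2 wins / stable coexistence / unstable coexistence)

stable coexistence

Compare the nullcline intercepts: K1/α12 = 892/1.05 = 850 > K2 = 451; K2/α21 = 451/0.233 = 1940 > K1 = 892.
Since both inequalities hold, each species can invade when rare, so the interior equilibrium is stable.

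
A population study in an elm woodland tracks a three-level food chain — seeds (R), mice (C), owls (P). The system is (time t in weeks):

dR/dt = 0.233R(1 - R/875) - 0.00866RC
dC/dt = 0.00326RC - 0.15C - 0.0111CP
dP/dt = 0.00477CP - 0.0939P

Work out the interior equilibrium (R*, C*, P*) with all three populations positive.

From dP/dt = 0: 0.00477C* = 0.0939, so C* = 19.7.
From dR/dt = 0: 0.233(1 - R*/875) = 0.00866·19.7, giving R* = 875·(1 - 0.732) = 235.
From dC/dt = 0: 0.00326·235 - 0.15 = 0.0111P*, so P* = 0.615/0.0111 = 55.4.

R* ≈ 235, C* ≈ 19.7, P* ≈ 55.4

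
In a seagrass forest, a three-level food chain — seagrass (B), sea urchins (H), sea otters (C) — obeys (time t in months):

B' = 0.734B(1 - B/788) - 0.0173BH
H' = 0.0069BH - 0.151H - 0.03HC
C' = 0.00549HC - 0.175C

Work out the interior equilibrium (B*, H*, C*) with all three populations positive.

From dC/dt = 0: 0.00549H* = 0.175, so H* = 31.9.
From dB/dt = 0: 0.734(1 - B*/788) = 0.0173·31.9, giving B* = 788·(1 - 0.751) = 196.
From dH/dt = 0: 0.0069·196 - 0.151 = 0.03C*, so C* = 1.2/0.03 = 40.

B* ≈ 196, H* ≈ 31.9, C* ≈ 40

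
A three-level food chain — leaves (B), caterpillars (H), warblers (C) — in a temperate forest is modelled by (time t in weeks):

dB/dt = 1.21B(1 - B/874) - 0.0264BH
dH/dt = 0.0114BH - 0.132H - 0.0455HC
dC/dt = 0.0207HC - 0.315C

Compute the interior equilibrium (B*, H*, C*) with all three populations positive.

From dC/dt = 0: 0.0207H* = 0.315, so H* = 15.2.
From dB/dt = 0: 1.21(1 - B*/874) = 0.0264·15.2, giving B* = 874·(1 - 0.332) = 584.
From dH/dt = 0: 0.0114·584 - 0.132 = 0.0455C*, so C* = 6.52/0.0455 = 143.

B* ≈ 584, H* ≈ 15.2, C* ≈ 143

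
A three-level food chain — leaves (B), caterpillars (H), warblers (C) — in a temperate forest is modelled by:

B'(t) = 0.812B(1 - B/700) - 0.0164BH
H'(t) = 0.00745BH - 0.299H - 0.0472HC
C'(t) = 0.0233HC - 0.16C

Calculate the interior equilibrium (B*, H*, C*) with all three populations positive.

B* ≈ 603, H* ≈ 6.87, C* ≈ 88.8

From dC/dt = 0: 0.0233H* = 0.16, so H* = 6.87.
From dB/dt = 0: 0.812(1 - B*/700) = 0.0164·6.87, giving B* = 700·(1 - 0.139) = 603.
From dH/dt = 0: 0.00745·603 - 0.299 = 0.0472C*, so C* = 4.19/0.0472 = 88.8.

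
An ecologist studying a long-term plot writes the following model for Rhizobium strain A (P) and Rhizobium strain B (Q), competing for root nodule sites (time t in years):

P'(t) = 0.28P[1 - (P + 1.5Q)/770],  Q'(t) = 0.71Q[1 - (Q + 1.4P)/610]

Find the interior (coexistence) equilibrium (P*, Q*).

P* ≈ 132, Q* ≈ 425

Setting both brackets to zero gives the nullclines P + 1.5Q = 770 and 1.4P + Q = 610.
Substituting Q = 610 - 1.4P into the first: P(1 - 1.5·1.4) = 770 - 1.5·610.
So P* = -145/-1.1 = 132, and then Q* = 610 - 1.4·132 = 425.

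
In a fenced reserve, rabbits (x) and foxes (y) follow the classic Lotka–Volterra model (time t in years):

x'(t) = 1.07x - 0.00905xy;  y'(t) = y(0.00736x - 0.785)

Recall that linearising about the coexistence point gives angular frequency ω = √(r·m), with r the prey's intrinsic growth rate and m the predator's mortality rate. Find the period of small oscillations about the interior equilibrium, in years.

Here r = 1.07 and m = 0.785, so r·m = 0.84.
ω = √0.84 = 0.916 per year, hence T = 2π/ω ≈ 6.86 years.

T ≈ 6.86 years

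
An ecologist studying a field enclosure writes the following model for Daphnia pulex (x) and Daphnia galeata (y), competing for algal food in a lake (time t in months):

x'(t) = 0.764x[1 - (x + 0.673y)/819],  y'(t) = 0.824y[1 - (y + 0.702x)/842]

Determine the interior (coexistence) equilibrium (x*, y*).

Setting both brackets to zero gives the nullclines x + 0.673y = 819 and 0.702x + y = 842.
Substituting y = 842 - 0.702x into the first: x(1 - 0.673·0.702) = 819 - 0.673·842.
So x* = 252/0.528 = 478, and then y* = 842 - 0.702·478 = 506.

x* ≈ 478, y* ≈ 506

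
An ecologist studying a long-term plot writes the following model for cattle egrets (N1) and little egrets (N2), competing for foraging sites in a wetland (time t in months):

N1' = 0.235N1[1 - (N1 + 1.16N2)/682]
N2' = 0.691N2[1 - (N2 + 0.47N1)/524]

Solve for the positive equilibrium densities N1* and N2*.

Setting both brackets to zero gives the nullclines N1 + 1.16N2 = 682 and 0.47N1 + N2 = 524.
Substituting N2 = 524 - 0.47N1 into the first: N1(1 - 1.16·0.47) = 682 - 1.16·524.
So N1* = 74.2/0.455 = 163, and then N2* = 524 - 0.47·163 = 447.

N1* ≈ 163, N2* ≈ 447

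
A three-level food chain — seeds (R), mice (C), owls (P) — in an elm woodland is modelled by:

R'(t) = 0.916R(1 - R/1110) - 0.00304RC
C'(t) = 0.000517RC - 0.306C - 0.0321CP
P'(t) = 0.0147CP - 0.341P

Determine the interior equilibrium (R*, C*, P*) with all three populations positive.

R* ≈ 1020, C* ≈ 23.2, P* ≈ 6.97

From dP/dt = 0: 0.0147C* = 0.341, so C* = 23.2.
From dR/dt = 0: 0.916(1 - R*/1110) = 0.00304·23.2, giving R* = 1110·(1 - 0.077) = 1020.
From dC/dt = 0: 0.000517·1020 - 0.306 = 0.0321P*, so P* = 0.224/0.0321 = 6.97.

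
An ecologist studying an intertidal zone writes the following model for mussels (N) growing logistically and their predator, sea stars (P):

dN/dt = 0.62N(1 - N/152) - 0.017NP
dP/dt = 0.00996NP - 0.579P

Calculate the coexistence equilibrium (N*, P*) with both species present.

From dP/dt = 0 with P > 0: 0.00996N* = 0.579, so N* = 58.1.
Substitute into dN/dt = 0: 0.62(1 - 58.1/152) = 0.017P*.
The bracket is 0.618, giving P* = 0.383/0.017 = 22.5.

N* ≈ 58.1, P* ≈ 22.5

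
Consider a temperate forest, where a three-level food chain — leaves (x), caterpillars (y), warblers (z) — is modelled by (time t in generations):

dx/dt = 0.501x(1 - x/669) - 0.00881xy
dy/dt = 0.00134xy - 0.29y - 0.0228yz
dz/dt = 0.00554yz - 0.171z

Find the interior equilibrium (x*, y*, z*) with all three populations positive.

From dz/dt = 0: 0.00554y* = 0.171, so y* = 30.9.
From dx/dt = 0: 0.501(1 - x*/669) = 0.00881·30.9, giving x* = 669·(1 - 0.543) = 306.
From dy/dt = 0: 0.00134·306 - 0.29 = 0.0228z*, so z* = 0.12/0.0228 = 5.26.

x* ≈ 306, y* ≈ 30.9, z* ≈ 5.26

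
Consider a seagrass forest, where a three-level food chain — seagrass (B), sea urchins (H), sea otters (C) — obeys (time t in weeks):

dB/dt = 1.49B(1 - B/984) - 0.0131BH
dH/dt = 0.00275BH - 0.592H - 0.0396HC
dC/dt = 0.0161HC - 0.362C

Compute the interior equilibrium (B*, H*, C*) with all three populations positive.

From dC/dt = 0: 0.0161H* = 0.362, so H* = 22.5.
From dB/dt = 0: 1.49(1 - B*/984) = 0.0131·22.5, giving B* = 984·(1 - 0.198) = 789.
From dH/dt = 0: 0.00275·789 - 0.592 = 0.0396C*, so C* = 1.58/0.0396 = 39.9.

B* ≈ 789, H* ≈ 22.5, C* ≈ 39.9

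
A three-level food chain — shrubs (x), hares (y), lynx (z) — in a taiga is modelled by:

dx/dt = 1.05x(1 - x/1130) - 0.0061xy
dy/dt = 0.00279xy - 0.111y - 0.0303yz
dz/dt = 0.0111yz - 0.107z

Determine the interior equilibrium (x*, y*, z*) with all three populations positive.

x* ≈ 1070, y* ≈ 9.64, z* ≈ 94.6

From dz/dt = 0: 0.0111y* = 0.107, so y* = 9.64.
From dx/dt = 0: 1.05(1 - x*/1130) = 0.0061·9.64, giving x* = 1130·(1 - 0.056) = 1070.
From dy/dt = 0: 0.00279·1070 - 0.111 = 0.0303z*, so z* = 2.87/0.0303 = 94.6.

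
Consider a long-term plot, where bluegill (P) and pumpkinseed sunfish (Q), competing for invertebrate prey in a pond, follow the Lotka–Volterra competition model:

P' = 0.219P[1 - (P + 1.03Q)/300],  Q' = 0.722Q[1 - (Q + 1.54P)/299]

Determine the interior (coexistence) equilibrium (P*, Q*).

Setting both brackets to zero gives the nullclines P + 1.03Q = 300 and 1.54P + Q = 299.
Substituting Q = 299 - 1.54P into the first: P(1 - 1.03·1.54) = 300 - 1.03·299.
So P* = -7.97/-0.586 = 13.6, and then Q* = 299 - 1.54·13.6 = 278.

P* ≈ 13.6, Q* ≈ 278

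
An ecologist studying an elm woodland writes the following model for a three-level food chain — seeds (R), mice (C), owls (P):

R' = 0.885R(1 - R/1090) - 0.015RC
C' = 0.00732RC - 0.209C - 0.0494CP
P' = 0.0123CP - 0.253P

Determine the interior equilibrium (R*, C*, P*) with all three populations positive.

From dP/dt = 0: 0.0123C* = 0.253, so C* = 20.6.
From dR/dt = 0: 0.885(1 - R*/1090) = 0.015·20.6, giving R* = 1090·(1 - 0.349) = 710.
From dC/dt = 0: 0.00732·710 - 0.209 = 0.0494P*, so P* = 4.99/0.0494 = 101.

R* ≈ 710, C* ≈ 20.6, P* ≈ 101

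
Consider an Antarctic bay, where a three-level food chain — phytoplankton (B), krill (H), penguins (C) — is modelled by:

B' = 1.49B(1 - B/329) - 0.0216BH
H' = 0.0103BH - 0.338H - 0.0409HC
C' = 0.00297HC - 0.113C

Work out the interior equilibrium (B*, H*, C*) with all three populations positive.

From dC/dt = 0: 0.00297H* = 0.113, so H* = 38.
From dB/dt = 0: 1.49(1 - B*/329) = 0.0216·38, giving B* = 329·(1 - 0.552) = 148.
From dH/dt = 0: 0.0103·148 - 0.338 = 0.0409C*, so C* = 1.18/0.0409 = 28.9.

B* ≈ 148, H* ≈ 38, C* ≈ 28.9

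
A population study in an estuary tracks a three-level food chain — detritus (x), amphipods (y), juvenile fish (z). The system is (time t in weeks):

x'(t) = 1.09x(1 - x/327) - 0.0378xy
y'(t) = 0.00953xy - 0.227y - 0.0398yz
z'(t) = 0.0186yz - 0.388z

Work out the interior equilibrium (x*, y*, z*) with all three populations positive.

From dz/dt = 0: 0.0186y* = 0.388, so y* = 20.9.
From dx/dt = 0: 1.09(1 - x*/327) = 0.0378·20.9, giving x* = 327·(1 - 0.723) = 90.4.
From dy/dt = 0: 0.00953·90.4 - 0.227 = 0.0398z*, so z* = 0.635/0.0398 = 16.

x* ≈ 90.4, y* ≈ 20.9, z* ≈ 16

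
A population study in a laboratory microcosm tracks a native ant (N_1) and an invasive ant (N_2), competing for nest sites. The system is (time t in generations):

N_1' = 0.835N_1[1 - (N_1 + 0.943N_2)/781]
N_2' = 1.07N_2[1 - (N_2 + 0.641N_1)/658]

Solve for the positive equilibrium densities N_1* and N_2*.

Setting both brackets to zero gives the nullclines N_1 + 0.943N_2 = 781 and 0.641N_1 + N_2 = 658.
Substituting N_2 = 658 - 0.641N_1 into the first: N_1(1 - 0.943·0.641) = 781 - 0.943·658.
So N_1* = 161/0.396 = 406, and then N_2* = 658 - 0.641·406 = 398.

N_1* ≈ 406, N_2* ≈ 398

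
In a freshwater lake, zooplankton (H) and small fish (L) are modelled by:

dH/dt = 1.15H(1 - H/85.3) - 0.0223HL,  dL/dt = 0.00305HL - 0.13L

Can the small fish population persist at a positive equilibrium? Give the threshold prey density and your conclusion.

The predator equation gives dL/dt > 0 only when H > 0.13/0.00305 = 42.6.
Without the predator, H → K = 85.3. Since 85.3 > 42.6, the predator can invade and persist.

Threshold H = 42.6; K > 42.6, so yes, the predator persists.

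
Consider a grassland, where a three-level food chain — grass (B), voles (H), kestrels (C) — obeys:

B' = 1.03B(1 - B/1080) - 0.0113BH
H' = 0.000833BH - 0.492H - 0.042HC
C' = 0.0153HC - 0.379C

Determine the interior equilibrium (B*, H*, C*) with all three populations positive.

B* ≈ 786, H* ≈ 24.8, C* ≈ 3.88

From dC/dt = 0: 0.0153H* = 0.379, so H* = 24.8.
From dB/dt = 0: 1.03(1 - B*/1080) = 0.0113·24.8, giving B* = 1080·(1 - 0.272) = 786.
From dH/dt = 0: 0.000833·786 - 0.492 = 0.042C*, so C* = 0.163/0.042 = 3.88.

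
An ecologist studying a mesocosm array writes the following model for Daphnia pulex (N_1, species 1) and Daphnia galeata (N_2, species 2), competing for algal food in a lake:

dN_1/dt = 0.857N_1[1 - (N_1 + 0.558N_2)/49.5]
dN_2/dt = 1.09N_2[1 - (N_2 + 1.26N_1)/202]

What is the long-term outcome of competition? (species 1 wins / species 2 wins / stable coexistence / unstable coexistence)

species 2 excludes species 1

Compare the nullcline intercepts: K1/α12 = 49.5/0.558 = 88.7 < K2 = 202; K2/α21 = 202/1.26 = 160 > K1 = 49.5.
Since the inequalities point opposite ways, species 2 can invade but species 1 cannot.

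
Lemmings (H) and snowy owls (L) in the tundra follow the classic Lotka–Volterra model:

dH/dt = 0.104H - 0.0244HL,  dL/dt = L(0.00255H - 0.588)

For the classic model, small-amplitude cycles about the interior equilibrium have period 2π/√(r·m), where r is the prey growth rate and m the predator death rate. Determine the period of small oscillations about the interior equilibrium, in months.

Here r = 0.104 and m = 0.588, so r·m = 0.0612.
ω = √0.0612 = 0.247 per month, hence T = 2π/ω ≈ 25.4 months.

T ≈ 25.4 months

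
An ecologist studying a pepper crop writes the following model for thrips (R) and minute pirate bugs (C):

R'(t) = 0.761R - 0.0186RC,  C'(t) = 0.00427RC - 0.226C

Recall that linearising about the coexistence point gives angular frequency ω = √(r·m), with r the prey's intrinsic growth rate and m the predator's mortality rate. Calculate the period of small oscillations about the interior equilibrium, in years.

T ≈ 15.2 years

Here r = 0.761 and m = 0.226, so r·m = 0.172.
ω = √0.172 = 0.415 per year, hence T = 2π/ω ≈ 15.2 years.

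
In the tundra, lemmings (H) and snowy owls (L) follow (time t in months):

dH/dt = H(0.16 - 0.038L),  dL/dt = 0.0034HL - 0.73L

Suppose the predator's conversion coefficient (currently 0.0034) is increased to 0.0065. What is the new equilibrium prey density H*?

H* ≈ 112

At the interior fixed point, setting dL/dt = 0 with L > 0 fixes H* = (predator death rate)/(HL coefficient) — independent of the other coefficients.
With the change, H* = 0.73/0.0065 = 112; it falls from 215.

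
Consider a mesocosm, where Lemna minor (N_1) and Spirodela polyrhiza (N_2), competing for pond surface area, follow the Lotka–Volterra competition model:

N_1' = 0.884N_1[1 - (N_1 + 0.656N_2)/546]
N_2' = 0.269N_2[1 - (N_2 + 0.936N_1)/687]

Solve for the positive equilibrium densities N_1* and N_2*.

N_1* ≈ 247, N_2* ≈ 456

Setting both brackets to zero gives the nullclines N_1 + 0.656N_2 = 546 and 0.936N_1 + N_2 = 687.
Substituting N_2 = 687 - 0.936N_1 into the first: N_1(1 - 0.656·0.936) = 546 - 0.656·687.
So N_1* = 95.3/0.386 = 247, and then N_2* = 687 - 0.936·247 = 456.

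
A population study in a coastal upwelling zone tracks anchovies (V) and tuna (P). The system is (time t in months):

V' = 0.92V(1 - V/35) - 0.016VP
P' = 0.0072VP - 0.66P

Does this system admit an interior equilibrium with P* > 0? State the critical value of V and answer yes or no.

The predator equation gives dP/dt > 0 only when V > 0.66/0.0072 = 91.7.
Without the predator, V → K = 35. Since 35 < 91.7, the predator cannot invade.

Threshold V = 91.7; K < 91.7, so no, the predator goes extinct.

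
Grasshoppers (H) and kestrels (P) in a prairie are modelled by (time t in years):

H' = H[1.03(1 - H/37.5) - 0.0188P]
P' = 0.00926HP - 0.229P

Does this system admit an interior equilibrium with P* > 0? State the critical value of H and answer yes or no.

The predator equation gives dP/dt > 0 only when H > 0.229/0.00926 = 24.7.
Without the predator, H → K = 37.5. Since 37.5 > 24.7, the predator can invade and persist.

Threshold H = 24.7; K > 24.7, so yes, the predator persists.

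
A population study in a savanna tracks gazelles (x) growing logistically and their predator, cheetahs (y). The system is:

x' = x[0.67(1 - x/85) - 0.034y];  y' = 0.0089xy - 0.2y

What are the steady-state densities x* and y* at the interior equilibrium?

x* ≈ 22.5, y* ≈ 14.5

From dy/dt = 0 with y > 0: 0.0089x* = 0.2, so x* = 22.5.
Substitute into dx/dt = 0: 0.67(1 - 22.5/85) = 0.034y*.
The bracket is 0.736, giving y* = 0.493/0.034 = 14.5.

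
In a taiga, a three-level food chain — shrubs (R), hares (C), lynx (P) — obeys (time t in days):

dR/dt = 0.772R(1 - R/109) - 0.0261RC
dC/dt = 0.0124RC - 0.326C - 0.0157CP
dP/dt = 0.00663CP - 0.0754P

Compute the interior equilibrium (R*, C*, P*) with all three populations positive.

From dP/dt = 0: 0.00663C* = 0.0754, so C* = 11.4.
From dR/dt = 0: 0.772(1 - R*/109) = 0.0261·11.4, giving R* = 109·(1 - 0.384) = 67.1.
From dC/dt = 0: 0.0124·67.1 - 0.326 = 0.0157P*, so P* = 0.506/0.0157 = 32.2.

R* ≈ 67.1, C* ≈ 11.4, P* ≈ 32.2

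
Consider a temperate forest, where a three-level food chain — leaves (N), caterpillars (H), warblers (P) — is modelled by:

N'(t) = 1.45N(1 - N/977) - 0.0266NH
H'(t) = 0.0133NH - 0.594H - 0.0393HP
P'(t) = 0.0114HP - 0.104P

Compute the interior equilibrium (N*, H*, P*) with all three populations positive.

N* ≈ 813, H* ≈ 9.12, P* ≈ 260

From dP/dt = 0: 0.0114H* = 0.104, so H* = 9.12.
From dN/dt = 0: 1.45(1 - N*/977) = 0.0266·9.12, giving N* = 977·(1 - 0.167) = 813.
From dH/dt = 0: 0.0133·813 - 0.594 = 0.0393P*, so P* = 10.2/0.0393 = 260.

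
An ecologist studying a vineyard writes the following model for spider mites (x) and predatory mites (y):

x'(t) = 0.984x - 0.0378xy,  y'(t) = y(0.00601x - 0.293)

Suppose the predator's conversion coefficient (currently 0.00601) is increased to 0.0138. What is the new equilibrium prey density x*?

At the interior fixed point, setting dy/dt = 0 with y > 0 fixes x* = (predator death rate)/(xy coefficient) — independent of the other coefficients.
With the change, x* = 0.293/0.0138 = 21.2; it falls from 48.8.

x* ≈ 21.2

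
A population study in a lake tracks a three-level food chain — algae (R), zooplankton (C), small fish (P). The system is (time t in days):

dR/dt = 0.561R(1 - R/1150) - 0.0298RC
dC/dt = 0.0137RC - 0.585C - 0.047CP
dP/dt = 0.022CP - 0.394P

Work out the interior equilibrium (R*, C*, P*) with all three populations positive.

R* ≈ 56, C* ≈ 17.9, P* ≈ 3.87

From dP/dt = 0: 0.022C* = 0.394, so C* = 17.9.
From dR/dt = 0: 0.561(1 - R*/1150) = 0.0298·17.9, giving R* = 1150·(1 - 0.951) = 56.
From dC/dt = 0: 0.0137·56 - 0.585 = 0.047P*, so P* = 0.182/0.047 = 3.87.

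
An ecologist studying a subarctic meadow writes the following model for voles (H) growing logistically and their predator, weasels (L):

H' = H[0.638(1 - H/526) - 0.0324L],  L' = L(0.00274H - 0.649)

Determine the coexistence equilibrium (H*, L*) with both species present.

H* ≈ 237, L* ≈ 10.8

From dL/dt = 0 with L > 0: 0.00274H* = 0.649, so H* = 237.
Substitute into dH/dt = 0: 0.638(1 - 237/526) = 0.0324L*.
The bracket is 0.55, giving L* = 0.351/0.0324 = 10.8.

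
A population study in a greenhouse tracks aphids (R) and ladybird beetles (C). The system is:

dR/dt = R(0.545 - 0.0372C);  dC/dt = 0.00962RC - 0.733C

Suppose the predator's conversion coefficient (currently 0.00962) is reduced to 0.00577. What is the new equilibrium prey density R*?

At the interior fixed point, setting dC/dt = 0 with C > 0 fixes R* = (predator death rate)/(RC coefficient) — independent of the other coefficients.
With the change, R* = 0.733/0.00577 = 127; it rises from 76.2.

R* ≈ 127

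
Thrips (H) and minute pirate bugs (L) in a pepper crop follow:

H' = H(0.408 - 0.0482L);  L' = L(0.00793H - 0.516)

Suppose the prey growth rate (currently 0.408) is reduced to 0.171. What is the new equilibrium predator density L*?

L* ≈ 3.55

At the interior fixed point, setting dH/dt = 0 with H > 0 fixes L* = (prey growth rate)/(HL coefficient) — independent of the other coefficients.
With the change, L* = 0.171/0.0482 = 3.55; it falls from 8.46.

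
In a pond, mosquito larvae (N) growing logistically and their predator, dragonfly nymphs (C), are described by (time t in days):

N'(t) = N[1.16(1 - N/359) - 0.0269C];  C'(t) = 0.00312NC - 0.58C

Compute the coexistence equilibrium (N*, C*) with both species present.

N* ≈ 186, C* ≈ 20.8

From dC/dt = 0 with C > 0: 0.00312N* = 0.58, so N* = 186.
Substitute into dN/dt = 0: 1.16(1 - 186/359) = 0.0269C*.
The bracket is 0.482, giving C* = 0.559/0.0269 = 20.8.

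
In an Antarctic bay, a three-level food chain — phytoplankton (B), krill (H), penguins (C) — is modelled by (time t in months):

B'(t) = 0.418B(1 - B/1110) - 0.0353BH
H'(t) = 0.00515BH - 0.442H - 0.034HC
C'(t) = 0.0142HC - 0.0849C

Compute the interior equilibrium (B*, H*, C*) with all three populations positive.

B* ≈ 550, H* ≈ 5.98, C* ≈ 70.2

From dC/dt = 0: 0.0142H* = 0.0849, so H* = 5.98.
From dB/dt = 0: 0.418(1 - B*/1110) = 0.0353·5.98, giving B* = 1110·(1 - 0.505) = 550.
From dH/dt = 0: 0.00515·550 - 0.442 = 0.034C*, so C* = 2.39/0.034 = 70.2.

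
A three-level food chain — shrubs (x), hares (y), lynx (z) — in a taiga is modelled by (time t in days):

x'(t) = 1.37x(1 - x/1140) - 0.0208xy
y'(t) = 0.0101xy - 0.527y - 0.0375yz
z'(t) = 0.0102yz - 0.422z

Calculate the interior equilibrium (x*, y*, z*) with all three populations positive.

From dz/dt = 0: 0.0102y* = 0.422, so y* = 41.4.
From dx/dt = 0: 1.37(1 - x*/1140) = 0.0208·41.4, giving x* = 1140·(1 - 0.628) = 424.
From dy/dt = 0: 0.0101·424 - 0.527 = 0.0375z*, so z* = 3.75/0.0375 = 100.

x* ≈ 424, y* ≈ 41.4, z* ≈ 100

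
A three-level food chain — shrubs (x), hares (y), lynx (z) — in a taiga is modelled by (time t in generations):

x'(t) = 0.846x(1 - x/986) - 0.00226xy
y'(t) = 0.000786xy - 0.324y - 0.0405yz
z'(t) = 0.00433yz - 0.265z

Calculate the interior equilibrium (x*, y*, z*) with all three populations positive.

x* ≈ 825, y* ≈ 61.2, z* ≈ 8.01

From dz/dt = 0: 0.00433y* = 0.265, so y* = 61.2.
From dx/dt = 0: 0.846(1 - x*/986) = 0.00226·61.2, giving x* = 986·(1 - 0.163) = 825.
From dy/dt = 0: 0.000786·825 - 0.324 = 0.0405z*, so z* = 0.324/0.0405 = 8.01.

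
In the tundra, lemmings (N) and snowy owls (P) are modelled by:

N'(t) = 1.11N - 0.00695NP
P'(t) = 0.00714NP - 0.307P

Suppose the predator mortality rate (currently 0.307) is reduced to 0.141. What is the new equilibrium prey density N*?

At the interior fixed point, setting dP/dt = 0 with P > 0 fixes N* = (predator death rate)/(NP coefficient) — independent of the other coefficients.
With the change, N* = 0.141/0.00714 = 19.7; it falls from 43.

N* ≈ 19.7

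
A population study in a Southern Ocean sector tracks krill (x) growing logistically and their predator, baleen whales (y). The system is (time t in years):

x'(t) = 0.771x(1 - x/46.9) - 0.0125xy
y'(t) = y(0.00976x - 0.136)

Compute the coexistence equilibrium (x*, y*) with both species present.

From dy/dt = 0 with y > 0: 0.00976x* = 0.136, so x* = 13.9.
Substitute into dx/dt = 0: 0.771(1 - 13.9/46.9) = 0.0125y*.
The bracket is 0.703, giving y* = 0.542/0.0125 = 43.4.

x* ≈ 13.9, y* ≈ 43.4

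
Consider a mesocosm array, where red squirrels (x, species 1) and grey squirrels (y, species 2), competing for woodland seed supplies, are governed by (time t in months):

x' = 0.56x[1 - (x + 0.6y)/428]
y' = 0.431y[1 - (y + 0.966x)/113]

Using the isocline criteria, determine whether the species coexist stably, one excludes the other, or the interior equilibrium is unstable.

Compare the nullcline intercepts: K1/α12 = 428/0.6 = 713 > K2 = 113; K2/α21 = 113/0.966 = 117 < K1 = 428.
Since the inequalities point opposite ways, species 1 can invade but species 2 cannot.

species 1 excludes species 2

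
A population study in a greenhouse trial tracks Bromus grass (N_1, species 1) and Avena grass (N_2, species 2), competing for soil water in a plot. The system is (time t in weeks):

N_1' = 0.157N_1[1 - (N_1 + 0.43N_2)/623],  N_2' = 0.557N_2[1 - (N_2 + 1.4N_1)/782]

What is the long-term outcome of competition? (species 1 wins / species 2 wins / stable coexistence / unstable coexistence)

Compare the nullcline intercepts: K1/α12 = 623/0.43 = 1450 > K2 = 782; K2/α21 = 782/1.4 = 559 < K1 = 623.
Since the inequalities point opposite ways, species 1 can invade but species 2 cannot.

species 1 excludes species 2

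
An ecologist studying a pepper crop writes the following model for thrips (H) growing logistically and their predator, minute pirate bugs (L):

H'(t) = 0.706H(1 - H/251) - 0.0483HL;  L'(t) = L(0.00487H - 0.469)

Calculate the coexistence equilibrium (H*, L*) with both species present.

H* ≈ 96.3, L* ≈ 9.01

From dL/dt = 0 with L > 0: 0.00487H* = 0.469, so H* = 96.3.
Substitute into dH/dt = 0: 0.706(1 - 96.3/251) = 0.0483L*.
The bracket is 0.616, giving L* = 0.435/0.0483 = 9.01.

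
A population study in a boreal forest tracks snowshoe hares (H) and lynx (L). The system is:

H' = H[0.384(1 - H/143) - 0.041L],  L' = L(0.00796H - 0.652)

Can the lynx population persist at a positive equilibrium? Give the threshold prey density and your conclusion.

Threshold H = 81.9; K > 81.9, so yes, the predator persists.

The predator equation gives dL/dt > 0 only when H > 0.652/0.00796 = 81.9.
Without the predator, H → K = 143. Since 143 > 81.9, the predator can invade and persist.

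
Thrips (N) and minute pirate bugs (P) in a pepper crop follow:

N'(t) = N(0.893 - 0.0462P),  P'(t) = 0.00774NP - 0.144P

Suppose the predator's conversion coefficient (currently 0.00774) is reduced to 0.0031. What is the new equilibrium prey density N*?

N* ≈ 46.5

At the interior fixed point, setting dP/dt = 0 with P > 0 fixes N* = (predator death rate)/(NP coefficient) — independent of the other coefficients.
With the change, N* = 0.144/0.0031 = 46.5; it rises from 18.6.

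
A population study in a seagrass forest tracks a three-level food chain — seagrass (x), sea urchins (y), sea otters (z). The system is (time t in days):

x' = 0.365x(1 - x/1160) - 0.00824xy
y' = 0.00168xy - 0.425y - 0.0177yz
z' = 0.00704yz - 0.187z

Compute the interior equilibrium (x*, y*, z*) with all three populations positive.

x* ≈ 464, y* ≈ 26.6, z* ≈ 20.1

From dz/dt = 0: 0.00704y* = 0.187, so y* = 26.6.
From dx/dt = 0: 0.365(1 - x*/1160) = 0.00824·26.6, giving x* = 1160·(1 - 0.6) = 464.
From dy/dt = 0: 0.00168·464 - 0.425 = 0.0177z*, so z* = 0.355/0.0177 = 20.1.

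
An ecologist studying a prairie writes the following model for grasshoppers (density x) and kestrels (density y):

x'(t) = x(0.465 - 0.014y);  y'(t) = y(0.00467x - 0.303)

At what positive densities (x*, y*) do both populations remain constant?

x* ≈ 64.9, y* ≈ 33.2

Set dy/dt = 0 with y > 0: 0.00467x - 0.303 = 0, so x* = 0.303/0.00467 = 64.9.
Set dx/dt = 0 with x > 0: 0.465 - 0.014y = 0, so y* = 0.465/0.014 = 33.2.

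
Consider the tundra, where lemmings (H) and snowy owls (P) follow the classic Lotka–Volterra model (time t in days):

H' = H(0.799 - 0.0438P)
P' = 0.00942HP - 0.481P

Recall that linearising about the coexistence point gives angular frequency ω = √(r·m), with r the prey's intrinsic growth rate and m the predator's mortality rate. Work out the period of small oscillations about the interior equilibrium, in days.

Here r = 0.799 and m = 0.481, so r·m = 0.384.
ω = √0.384 = 0.62 per day, hence T = 2π/ω ≈ 10.1 days.

T ≈ 10.1 days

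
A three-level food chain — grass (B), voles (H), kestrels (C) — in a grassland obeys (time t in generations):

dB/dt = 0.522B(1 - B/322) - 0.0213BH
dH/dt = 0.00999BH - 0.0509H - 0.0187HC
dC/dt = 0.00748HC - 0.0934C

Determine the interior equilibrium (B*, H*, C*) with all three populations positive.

From dC/dt = 0: 0.00748H* = 0.0934, so H* = 12.5.
From dB/dt = 0: 0.522(1 - B*/322) = 0.0213·12.5, giving B* = 322·(1 - 0.51) = 158.
From dH/dt = 0: 0.00999·158 - 0.0509 = 0.0187C*, so C* = 1.53/0.0187 = 81.7.

B* ≈ 158, H* ≈ 12.5, C* ≈ 81.7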